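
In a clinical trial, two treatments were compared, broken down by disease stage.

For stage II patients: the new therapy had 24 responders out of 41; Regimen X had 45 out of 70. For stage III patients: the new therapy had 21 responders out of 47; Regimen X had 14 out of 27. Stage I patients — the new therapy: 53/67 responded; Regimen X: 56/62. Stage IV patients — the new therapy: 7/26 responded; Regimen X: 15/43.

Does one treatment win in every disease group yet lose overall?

Stage II: the new therapy 24/41 = 58.5%, Regimen X 45/70 = 64.3% → Regimen X
Stage III: the new therapy 21/47 = 44.7%, Regimen X 14/27 = 51.9% → Regimen X
Stage I: the new therapy 53/67 = 79.1%, Regimen X 56/62 = 90.3% → Regimen X
Stage IV: the new therapy 7/26 = 26.9%, Regimen X 15/43 = 34.9% → Regimen X
Overall: the new therapy 105/181 = 58.0%, Regimen X 130/202 = 64.4% → Regimen X
Regimen X wins overall and in every disease group — no reversal.

No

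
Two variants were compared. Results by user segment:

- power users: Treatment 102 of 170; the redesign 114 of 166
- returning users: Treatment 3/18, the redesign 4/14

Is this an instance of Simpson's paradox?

No

Power users: Treatment 102/170 = 60.0%, the redesign 114/166 = 68.7% → the redesign
Returning users: Treatment 3/18 = 16.7%, the redesign 4/14 = 28.6% → the redesign
Overall: Treatment 105/188 = 55.9%, the redesign 118/180 = 65.6% → the redesign
The redesign wins overall and in every user group — no reversal.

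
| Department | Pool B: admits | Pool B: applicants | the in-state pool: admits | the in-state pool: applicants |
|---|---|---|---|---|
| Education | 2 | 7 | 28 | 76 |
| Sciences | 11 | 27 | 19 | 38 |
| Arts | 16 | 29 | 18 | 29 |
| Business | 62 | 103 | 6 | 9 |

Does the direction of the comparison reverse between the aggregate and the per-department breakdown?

Education: Pool B 2/7 = 28.6%, the in-state pool 28/76 = 36.8% → the in-state pool
Sciences: Pool B 11/27 = 40.7%, the in-state pool 19/38 = 50.0% → the in-state pool
Arts: Pool B 16/29 = 55.2%, the in-state pool 18/29 = 62.1% → the in-state pool
Business: Pool B 62/103 = 60.2%, the in-state pool 6/9 = 66.7% → the in-state pool
Overall: Pool B 91/166 = 54.8%, the in-state pool 71/152 = 46.7% → Pool B
The in-state pool wins each department group but Pool B wins overall — the comparison reverses. The in-state pool's applicants skew toward Education, which has a lower base rate.

Yes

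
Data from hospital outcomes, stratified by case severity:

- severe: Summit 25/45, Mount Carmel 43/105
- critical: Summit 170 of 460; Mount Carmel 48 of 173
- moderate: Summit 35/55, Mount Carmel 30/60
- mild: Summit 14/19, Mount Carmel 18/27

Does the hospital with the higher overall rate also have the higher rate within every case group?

Severe: Summit 25/45 = 55.6%, Mount Carmel 43/105 = 41.0% → Summit
Critical: Summit 170/460 = 37.0%, Mount Carmel 48/173 = 27.7% → Summit
Moderate: Summit 35/55 = 63.6%, Mount Carmel 30/60 = 50.0% → Summit
Mild: Summit 14/19 = 73.7%, Mount Carmel 18/27 = 66.7% → Summit
Overall: Summit 244/579 = 42.1%, Mount Carmel 139/365 = 38.1% → Summit
Summit wins overall and in every case group — no reversal.

Yes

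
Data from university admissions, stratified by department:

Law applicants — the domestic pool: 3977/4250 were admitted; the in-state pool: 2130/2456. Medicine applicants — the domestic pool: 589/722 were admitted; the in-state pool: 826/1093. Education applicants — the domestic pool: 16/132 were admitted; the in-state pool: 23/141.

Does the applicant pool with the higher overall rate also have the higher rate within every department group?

Law: the domestic pool 3977/4250 = 93.6%, the in-state pool 2130/2456 = 86.7% → the domestic pool
Medicine: the domestic pool 589/722 = 81.6%, the in-state pool 826/1093 = 75.6% → the domestic pool
Education: the domestic pool 16/132 = 12.1%, the in-state pool 23/141 = 16.3% → the in-state pool
Overall: the domestic pool 4582/5104 = 89.8%, the in-state pool 2979/3690 = 80.7% → the domestic pool
Neither sweeps: the domestic pool wins 2 of 3 groups, the in-state pool wins 1. The domestic pool wins overall but not every group — no Simpson reversal.

No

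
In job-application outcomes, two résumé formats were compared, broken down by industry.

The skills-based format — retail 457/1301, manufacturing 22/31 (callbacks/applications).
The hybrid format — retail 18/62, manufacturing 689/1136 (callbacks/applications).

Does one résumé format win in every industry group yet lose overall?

Retail: the skills-based format 457/1301 = 35.1%, the hybrid format 18/62 = 29.0% → the skills-based format
Manufacturing: the skills-based format 22/31 = 71.0%, the hybrid format 689/1136 = 60.7% → the skills-based format
Overall: the skills-based format 479/1332 = 36.0%, the hybrid format 707/1198 = 59.0% → the hybrid format
The skills-based format wins each industry group but the hybrid format wins overall — the comparison reverses. The skills-based format's applications skew toward retail, which has a lower base rate.

Yes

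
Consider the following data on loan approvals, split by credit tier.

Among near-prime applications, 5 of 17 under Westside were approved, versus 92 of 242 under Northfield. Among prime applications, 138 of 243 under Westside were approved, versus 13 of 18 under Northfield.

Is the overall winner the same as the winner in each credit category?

Near-prime: Westside 5/17 = 29.4%, Northfield 92/242 = 38.0% → Northfield
Prime: Westside 138/243 = 56.8%, Northfield 13/18 = 72.2% → Northfield
Overall: Westside 143/260 = 55.0%, Northfield 105/260 = 40.4% → Westside
Northfield wins each credit group but Westside wins overall — the comparison reverses. Northfield's applications skew toward near-prime, which has a lower base rate.

No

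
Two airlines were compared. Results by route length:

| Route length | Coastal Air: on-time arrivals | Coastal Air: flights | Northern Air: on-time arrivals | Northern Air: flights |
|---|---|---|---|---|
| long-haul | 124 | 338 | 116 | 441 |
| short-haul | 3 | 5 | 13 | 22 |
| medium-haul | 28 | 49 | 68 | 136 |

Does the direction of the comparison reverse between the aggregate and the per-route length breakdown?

Long-haul: Coastal Air 124/338 = 36.7%, Northern Air 116/441 = 26.3% → Coastal Air
Short-haul: Coastal Air 3/5 = 60.0%, Northern Air 13/22 = 59.1% → Coastal Air
Medium-haul: Coastal Air 28/49 = 57.1%, Northern Air 68/136 = 50.0% → Coastal Air
Overall: Coastal Air 155/392 = 39.5%, Northern Air 197/599 = 32.9% → Coastal Air
Coastal Air wins overall and in every route group — no reversal.

No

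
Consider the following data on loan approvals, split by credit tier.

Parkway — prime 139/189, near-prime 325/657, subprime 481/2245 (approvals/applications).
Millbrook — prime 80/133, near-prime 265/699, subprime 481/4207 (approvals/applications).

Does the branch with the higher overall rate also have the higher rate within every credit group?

Prime: Parkway 139/189 = 73.5%, Millbrook 80/133 = 60.2% → Parkway
Near-prime: Parkway 325/657 = 49.5%, Millbrook 265/699 = 37.9% → Parkway
Subprime: Parkway 481/2245 = 21.4%, Millbrook 481/4207 = 11.4% → Parkway
Overall: Parkway 945/3091 = 30.6%, Millbrook 826/5039 = 16.4% → Parkway
Parkway wins overall and in every credit group — no reversal.

Yes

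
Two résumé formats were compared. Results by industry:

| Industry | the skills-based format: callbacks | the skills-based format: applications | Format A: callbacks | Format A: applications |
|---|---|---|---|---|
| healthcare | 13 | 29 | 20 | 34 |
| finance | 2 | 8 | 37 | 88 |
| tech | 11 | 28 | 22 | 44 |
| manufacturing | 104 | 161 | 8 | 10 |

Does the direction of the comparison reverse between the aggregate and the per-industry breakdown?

Healthcare: the skills-based format 13/29 = 44.8%, Format A 20/34 = 58.8% → Format A
Finance: the skills-based format 2/8 = 25.0%, Format A 37/88 = 42.0% → Format A
Tech: the skills-based format 11/28 = 39.3%, Format A 22/44 = 50.0% → Format A
Manufacturing: the skills-based format 104/161 = 64.6%, Format A 8/10 = 80.0% → Format A
Overall: the skills-based format 130/226 = 57.5%, Format A 87/176 = 49.4% → the skills-based format
Format A wins each industry group but the skills-based format wins overall — the comparison reverses. Format A's applications skew toward finance, which has a lower base rate.

Yes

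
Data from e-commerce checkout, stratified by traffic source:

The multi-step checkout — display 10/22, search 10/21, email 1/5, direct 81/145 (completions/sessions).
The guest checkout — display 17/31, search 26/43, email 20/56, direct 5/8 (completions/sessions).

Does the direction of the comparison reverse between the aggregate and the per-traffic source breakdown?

Display: the multi-step checkout 10/22 = 45.5%, the guest checkout 17/31 = 54.8% → the guest checkout
Search: the multi-step checkout 10/21 = 47.6%, the guest checkout 26/43 = 60.5% → the guest checkout
Email: the multi-step checkout 1/5 = 20.0%, the guest checkout 20/56 = 35.7% → the guest checkout
Direct: the multi-step checkout 81/145 = 55.9%, the guest checkout 5/8 = 62.5% → the guest checkout
Overall: the multi-step checkout 102/193 = 52.8%, the guest checkout 68/138 = 49.3% → the multi-step checkout
The guest checkout wins each traffic group but the multi-step checkout wins overall — the comparison reverses. The guest checkout's sessions skew toward email, which has a lower base rate.

Yes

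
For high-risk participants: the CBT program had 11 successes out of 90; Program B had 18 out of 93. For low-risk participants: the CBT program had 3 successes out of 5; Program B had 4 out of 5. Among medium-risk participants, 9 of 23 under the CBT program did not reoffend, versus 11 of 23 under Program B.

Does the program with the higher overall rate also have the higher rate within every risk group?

Yes

High-risk: the CBT program 11/90 = 12.2%, Program B 18/93 = 19.4% → Program B
Low-risk: the CBT program 3/5 = 60.0%, Program B 4/5 = 80.0% → Program B
Medium-risk: the CBT program 9/23 = 39.1%, Program B 11/23 = 47.8% → Program B
Overall: the CBT program 23/118 = 19.5%, Program B 33/121 = 27.3% → Program B
Program B wins overall and in every risk group — no reversal.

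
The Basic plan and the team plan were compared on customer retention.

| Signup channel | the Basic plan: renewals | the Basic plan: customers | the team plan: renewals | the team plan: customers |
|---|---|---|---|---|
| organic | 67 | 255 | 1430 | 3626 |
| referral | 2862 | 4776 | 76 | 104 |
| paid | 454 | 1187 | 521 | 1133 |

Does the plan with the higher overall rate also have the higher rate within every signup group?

No

Organic: the Basic plan 67/255 = 26.3%, the team plan 1430/3626 = 39.4% → the team plan
Referral: the Basic plan 2862/4776 = 59.9%, the team plan 76/104 = 73.1% → the team plan
Paid: the Basic plan 454/1187 = 38.2%, the team plan 521/1133 = 46.0% → the team plan
Overall: the Basic plan 3383/6218 = 54.4%, the team plan 2027/4863 = 41.7% → the Basic plan
The team plan wins each signup group but the Basic plan wins overall — the comparison reverses. The team plan's customers skew toward organic, which has a lower base rate.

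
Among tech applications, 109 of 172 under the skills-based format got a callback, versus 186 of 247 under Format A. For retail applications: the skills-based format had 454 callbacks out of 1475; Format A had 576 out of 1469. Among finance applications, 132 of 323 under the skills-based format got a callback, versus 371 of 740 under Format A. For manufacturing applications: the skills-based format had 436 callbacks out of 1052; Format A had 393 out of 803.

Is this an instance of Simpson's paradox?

Tech: the skills-based format 109/172 = 63.4%, Format A 186/247 = 75.3% → Format A
Retail: the skills-based format 454/1475 = 30.8%, Format A 576/1469 = 39.2% → Format A
Finance: the skills-based format 132/323 = 40.9%, Format A 371/740 = 50.1% → Format A
Manufacturing: the skills-based format 436/1052 = 41.4%, Format A 393/803 = 48.9% → Format A
Overall: the skills-based format 1131/3022 = 37.4%, Format A 1526/3259 = 46.8% → Format A
Format A wins overall and in every industry group — no reversal.

No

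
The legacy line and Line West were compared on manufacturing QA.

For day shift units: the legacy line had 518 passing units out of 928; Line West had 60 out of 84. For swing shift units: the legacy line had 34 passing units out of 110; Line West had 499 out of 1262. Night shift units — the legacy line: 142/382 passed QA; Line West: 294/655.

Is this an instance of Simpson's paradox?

Yes

Day shift: the legacy line 518/928 = 55.8%, Line West 60/84 = 71.4% → Line West
Swing shift: the legacy line 34/110 = 30.9%, Line West 499/1262 = 39.5% → Line West
Night shift: the legacy line 142/382 = 37.2%, Line West 294/655 = 44.9% → Line West
Overall: the legacy line 694/1420 = 48.9%, Line West 853/2001 = 42.6% → the legacy line
Line West wins each shift group but the legacy line wins overall — the comparison reverses. Line West's units skew toward swing shift, which has a lower base rate.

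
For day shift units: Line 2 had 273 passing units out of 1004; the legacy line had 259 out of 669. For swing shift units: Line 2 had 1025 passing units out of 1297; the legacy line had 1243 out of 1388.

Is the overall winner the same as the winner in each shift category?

Day shift: Line 2 273/1004 = 27.2%, the legacy line 259/669 = 38.7% → the legacy line
Swing shift: Line 2 1025/1297 = 79.0%, the legacy line 1243/1388 = 89.6% → the legacy line
Overall: Line 2 1298/2301 = 56.4%, the legacy line 1502/2057 = 73.0% → the legacy line
The legacy line wins overall and in every shift group — no reversal.

Yes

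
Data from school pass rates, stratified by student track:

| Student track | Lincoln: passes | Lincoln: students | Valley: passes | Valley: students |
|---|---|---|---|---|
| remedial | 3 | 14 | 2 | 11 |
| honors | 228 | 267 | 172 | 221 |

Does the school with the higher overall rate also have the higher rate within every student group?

Yes

Remedial: Lincoln 3/14 = 21.4%, Valley 2/11 = 18.2% → Lincoln
Honors: Lincoln 228/267 = 85.4%, Valley 172/221 = 77.8% → Lincoln
Overall: Lincoln 231/281 = 82.2%, Valley 174/232 = 75.0% → Lincoln
Lincoln wins overall and in every student group — no reversal.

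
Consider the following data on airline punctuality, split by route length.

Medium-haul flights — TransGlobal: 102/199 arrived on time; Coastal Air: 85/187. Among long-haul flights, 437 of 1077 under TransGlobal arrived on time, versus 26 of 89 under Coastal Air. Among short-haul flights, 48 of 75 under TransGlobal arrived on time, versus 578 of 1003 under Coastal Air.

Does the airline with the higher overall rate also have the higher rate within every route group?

No

Medium-haul: TransGlobal 102/199 = 51.3%, Coastal Air 85/187 = 45.5% → TransGlobal
Long-haul: TransGlobal 437/1077 = 40.6%, Coastal Air 26/89 = 29.2% → TransGlobal
Short-haul: TransGlobal 48/75 = 64.0%, Coastal Air 578/1003 = 57.6% → TransGlobal
Overall: TransGlobal 587/1351 = 43.4%, Coastal Air 689/1279 = 53.9% → Coastal Air
TransGlobal wins each route group but Coastal Air wins overall — the comparison reverses. TransGlobal's flights skew toward long-haul, which has a lower base rate.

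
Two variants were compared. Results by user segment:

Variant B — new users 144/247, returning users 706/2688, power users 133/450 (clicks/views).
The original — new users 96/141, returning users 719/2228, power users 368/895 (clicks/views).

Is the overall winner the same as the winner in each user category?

New users: Variant B 144/247 = 58.3%, the original 96/141 = 68.1% → the original
Returning users: Variant B 706/2688 = 26.3%, the original 719/2228 = 32.3% → the original
Power users: Variant B 133/450 = 29.6%, the original 368/895 = 41.1% → the original
Overall: Variant B 983/3385 = 29.0%, the original 1183/3264 = 36.2% → the original
The original wins overall and in every user group — no reversal.

Yes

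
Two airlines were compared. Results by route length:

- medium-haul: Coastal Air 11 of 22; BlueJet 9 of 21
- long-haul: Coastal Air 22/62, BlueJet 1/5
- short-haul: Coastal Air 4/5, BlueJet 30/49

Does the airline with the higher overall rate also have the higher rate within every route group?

No

Medium-haul: Coastal Air 11/22 = 50.0%, BlueJet 9/21 = 42.9% → Coastal Air
Long-haul: Coastal Air 22/62 = 35.5%, BlueJet 1/5 = 20.0% → Coastal Air
Short-haul: Coastal Air 4/5 = 80.0%, BlueJet 30/49 = 61.2% → Coastal Air
Overall: Coastal Air 37/89 = 41.6%, BlueJet 40/75 = 53.3% → BlueJet
Coastal Air wins each route group but BlueJet wins overall — the comparison reverses. Coastal Air's flights skew toward long-haul, which has a lower base rate.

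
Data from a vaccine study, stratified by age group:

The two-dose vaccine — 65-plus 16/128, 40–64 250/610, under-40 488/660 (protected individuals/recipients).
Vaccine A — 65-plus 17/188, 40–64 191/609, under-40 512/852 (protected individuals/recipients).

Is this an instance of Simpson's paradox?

65-plus: the two-dose vaccine 16/128 = 12.5%, Vaccine A 17/188 = 9.0% → the two-dose vaccine
40–64: the two-dose vaccine 250/610 = 41.0%, Vaccine A 191/609 = 31.4% → the two-dose vaccine
Under-40: the two-dose vaccine 488/660 = 73.9%, Vaccine A 512/852 = 60.1% → the two-dose vaccine
Overall: the two-dose vaccine 754/1398 = 53.9%, Vaccine A 720/1649 = 43.7% → the two-dose vaccine
The two-dose vaccine wins overall and in every age group — no reversal.

No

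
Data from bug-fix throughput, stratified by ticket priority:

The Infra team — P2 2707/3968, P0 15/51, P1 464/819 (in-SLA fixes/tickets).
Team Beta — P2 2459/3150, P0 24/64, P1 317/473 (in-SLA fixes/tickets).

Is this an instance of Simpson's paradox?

P2: the Infra team 2707/3968 = 68.2%, Team Beta 2459/3150 = 78.1% → Team Beta
P0: the Infra team 15/51 = 29.4%, Team Beta 24/64 = 37.5% → Team Beta
P1: the Infra team 464/819 = 56.7%, Team Beta 317/473 = 67.0% → Team Beta
Overall: the Infra team 3186/4838 = 65.9%, Team Beta 2800/3687 = 75.9% → Team Beta
Team Beta wins overall and in every ticket group — no reversal.

No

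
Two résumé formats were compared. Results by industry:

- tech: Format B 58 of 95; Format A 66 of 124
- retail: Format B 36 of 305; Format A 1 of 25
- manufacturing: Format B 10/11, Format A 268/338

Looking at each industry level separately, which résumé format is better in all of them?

Format B

Tech: Format B 58/95 = 61.1%, Format A 66/124 = 53.2% → Format B
Retail: Format B 36/305 = 11.8%, Format A 1/25 = 4.0% → Format B
Manufacturing: Format B 10/11 = 90.9%, Format A 268/338 = 79.3% → Format B
Format B has the higher rate in all 3 groups.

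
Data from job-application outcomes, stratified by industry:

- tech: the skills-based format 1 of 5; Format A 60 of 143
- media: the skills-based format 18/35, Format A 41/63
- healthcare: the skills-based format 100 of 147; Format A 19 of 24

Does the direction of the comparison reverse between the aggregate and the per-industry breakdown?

Yes

Tech: the skills-based format 1/5 = 20.0%, Format A 60/143 = 42.0% → Format A
Media: the skills-based format 18/35 = 51.4%, Format A 41/63 = 65.1% → Format A
Healthcare: the skills-based format 100/147 = 68.0%, Format A 19/24 = 79.2% → Format A
Overall: the skills-based format 119/187 = 63.6%, Format A 120/230 = 52.2% → the skills-based format
Format A wins each industry group but the skills-based format wins overall — the comparison reverses. Format A's applications skew toward tech, which has a lower base rate.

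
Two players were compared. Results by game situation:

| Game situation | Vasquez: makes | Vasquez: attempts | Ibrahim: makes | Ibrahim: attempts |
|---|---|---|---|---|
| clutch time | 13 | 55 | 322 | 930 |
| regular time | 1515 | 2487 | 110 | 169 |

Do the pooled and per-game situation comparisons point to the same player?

Clutch time: Vasquez 13/55 = 23.6%, Ibrahim 322/930 = 34.6% → Ibrahim
Regular time: Vasquez 1515/2487 = 60.9%, Ibrahim 110/169 = 65.1% → Ibrahim
Overall: Vasquez 1528/2542 = 60.1%, Ibrahim 432/1099 = 39.3% → Vasquez
Ibrahim wins each game group but Vasquez wins overall — the comparison reverses. Ibrahim's attempts skew toward clutch time, which has a lower base rate.

No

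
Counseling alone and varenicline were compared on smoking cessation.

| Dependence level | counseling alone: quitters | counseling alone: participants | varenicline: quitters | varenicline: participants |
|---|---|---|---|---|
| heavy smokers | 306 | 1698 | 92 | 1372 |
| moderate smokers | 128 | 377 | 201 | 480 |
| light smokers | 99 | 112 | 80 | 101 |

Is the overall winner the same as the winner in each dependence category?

No

Heavy smokers: counseling alone 306/1698 = 18.0%, varenicline 92/1372 = 6.7% → counseling alone
Moderate smokers: counseling alone 128/377 = 34.0%, varenicline 201/480 = 41.9% → varenicline
Light smokers: counseling alone 99/112 = 88.4%, varenicline 80/101 = 79.2% → counseling alone
Overall: counseling alone 533/2187 = 24.4%, varenicline 373/1953 = 19.1% → counseling alone
Neither sweeps: counseling alone wins 2 of 3 groups, varenicline wins 1. Counseling alone wins overall but not every group — no Simpson reversal.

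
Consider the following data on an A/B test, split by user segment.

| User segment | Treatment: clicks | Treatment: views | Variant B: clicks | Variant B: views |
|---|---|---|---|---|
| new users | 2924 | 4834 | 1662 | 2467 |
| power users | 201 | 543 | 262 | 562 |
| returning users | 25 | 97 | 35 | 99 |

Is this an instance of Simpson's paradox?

New users: Treatment 2924/4834 = 60.5%, Variant B 1662/2467 = 67.4% → Variant B
Power users: Treatment 201/543 = 37.0%, Variant B 262/562 = 46.6% → Variant B
Returning users: Treatment 25/97 = 25.8%, Variant B 35/99 = 35.4% → Variant B
Overall: Treatment 3150/5474 = 57.5%, Variant B 1959/3128 = 62.6% → Variant B
Variant B wins overall and in every user group — no reversal.

No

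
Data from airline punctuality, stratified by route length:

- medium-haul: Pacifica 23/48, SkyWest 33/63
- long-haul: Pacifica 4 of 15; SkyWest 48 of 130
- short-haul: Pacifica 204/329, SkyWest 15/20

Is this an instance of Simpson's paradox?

Medium-haul: Pacifica 23/48 = 47.9%, SkyWest 33/63 = 52.4% → SkyWest
Long-haul: Pacifica 4/15 = 26.7%, SkyWest 48/130 = 36.9% → SkyWest
Short-haul: Pacifica 204/329 = 62.0%, SkyWest 15/20 = 75.0% → SkyWest
Overall: Pacifica 231/392 = 58.9%, SkyWest 96/213 = 45.1% → Pacifica
SkyWest wins each route group but Pacifica wins overall — the comparison reverses. SkyWest's flights skew toward long-haul, which has a lower base rate.

Yes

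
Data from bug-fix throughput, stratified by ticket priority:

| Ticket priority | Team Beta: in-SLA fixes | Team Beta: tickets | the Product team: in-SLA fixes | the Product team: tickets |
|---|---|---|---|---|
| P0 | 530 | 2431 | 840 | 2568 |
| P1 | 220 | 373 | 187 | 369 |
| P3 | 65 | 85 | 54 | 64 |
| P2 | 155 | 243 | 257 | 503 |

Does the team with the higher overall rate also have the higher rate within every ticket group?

P0: Team Beta 530/2431 = 21.8%, the Product team 840/2568 = 32.7% → the Product team
P1: Team Beta 220/373 = 59.0%, the Product team 187/369 = 50.7% → Team Beta
P3: Team Beta 65/85 = 76.5%, the Product team 54/64 = 84.4% → the Product team
P2: Team Beta 155/243 = 63.8%, the Product team 257/503 = 51.1% → Team Beta
Overall: Team Beta 970/3132 = 31.0%, the Product team 1338/3504 = 38.2% → the Product team
Neither sweeps: Team Beta wins 2 of 4 groups, the Product team wins 2. The Product team wins overall but not every group — no Simpson reversal.

No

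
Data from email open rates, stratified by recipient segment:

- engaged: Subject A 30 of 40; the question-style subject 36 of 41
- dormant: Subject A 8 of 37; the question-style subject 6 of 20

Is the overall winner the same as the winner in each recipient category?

Yes

Engaged: Subject A 30/40 = 75.0%, the question-style subject 36/41 = 87.8% → the question-style subject
Dormant: Subject A 8/37 = 21.6%, the question-style subject 6/20 = 30.0% → the question-style subject
Overall: Subject A 38/77 = 49.4%, the question-style subject 42/61 = 68.9% → the question-style subject
The question-style subject wins overall and in every recipient group — no reversal.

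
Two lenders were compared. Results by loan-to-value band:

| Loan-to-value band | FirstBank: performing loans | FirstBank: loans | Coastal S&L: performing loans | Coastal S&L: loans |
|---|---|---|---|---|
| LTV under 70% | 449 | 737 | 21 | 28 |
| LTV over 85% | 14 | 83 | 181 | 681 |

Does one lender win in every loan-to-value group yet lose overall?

Yes

LTV under 70%: FirstBank 449/737 = 60.9%, Coastal S&L 21/28 = 75.0% → Coastal S&L
LTV over 85%: FirstBank 14/83 = 16.9%, Coastal S&L 181/681 = 26.6% → Coastal S&L
Overall: FirstBank 463/820 = 56.5%, Coastal S&L 202/709 = 28.5% → FirstBank
Coastal S&L wins each loan-to-value group but FirstBank wins overall — the comparison reverses. Coastal S&L's loans skew toward LTV over 85%, which has a lower base rate.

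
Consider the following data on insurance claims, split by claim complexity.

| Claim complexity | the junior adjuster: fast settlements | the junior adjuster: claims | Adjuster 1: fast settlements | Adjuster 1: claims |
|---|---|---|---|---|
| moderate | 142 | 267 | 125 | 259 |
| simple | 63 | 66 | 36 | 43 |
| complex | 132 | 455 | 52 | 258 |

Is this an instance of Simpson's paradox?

No

Moderate: the junior adjuster 142/267 = 53.2%, Adjuster 1 125/259 = 48.3% → the junior adjuster
Simple: the junior adjuster 63/66 = 95.5%, Adjuster 1 36/43 = 83.7% → the junior adjuster
Complex: the junior adjuster 132/455 = 29.0%, Adjuster 1 52/258 = 20.2% → the junior adjuster
Overall: the junior adjuster 337/788 = 42.8%, Adjuster 1 213/560 = 38.0% → the junior adjuster
The junior adjuster wins overall and in every claim group — no reversal.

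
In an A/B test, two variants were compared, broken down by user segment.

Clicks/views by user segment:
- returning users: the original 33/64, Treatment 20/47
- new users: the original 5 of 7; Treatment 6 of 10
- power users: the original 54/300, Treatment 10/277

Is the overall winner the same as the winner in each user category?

Yes

Returning users: the original 33/64 = 51.6%, Treatment 20/47 = 42.6% → the original
New users: the original 5/7 = 71.4%, Treatment 6/10 = 60.0% → the original
Power users: the original 54/300 = 18.0%, Treatment 10/277 = 3.6% → the original
Overall: the original 92/371 = 24.8%, Treatment 36/334 = 10.8% → the original
The original wins overall and in every user group — no reversal.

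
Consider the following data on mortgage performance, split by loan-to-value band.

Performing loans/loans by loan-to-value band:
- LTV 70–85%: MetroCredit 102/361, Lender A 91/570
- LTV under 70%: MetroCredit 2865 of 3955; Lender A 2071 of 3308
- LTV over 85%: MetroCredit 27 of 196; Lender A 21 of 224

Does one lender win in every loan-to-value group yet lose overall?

No

LTV 70–85%: MetroCredit 102/361 = 28.3%, Lender A 91/570 = 16.0% → MetroCredit
LTV under 70%: MetroCredit 2865/3955 = 72.4%, Lender A 2071/3308 = 62.6% → MetroCredit
LTV over 85%: MetroCredit 27/196 = 13.8%, Lender A 21/224 = 9.4% → MetroCredit
Overall: MetroCredit 2994/4512 = 66.4%, Lender A 2183/4102 = 53.2% → MetroCredit
MetroCredit wins overall and in every loan-to-value group — no reversal.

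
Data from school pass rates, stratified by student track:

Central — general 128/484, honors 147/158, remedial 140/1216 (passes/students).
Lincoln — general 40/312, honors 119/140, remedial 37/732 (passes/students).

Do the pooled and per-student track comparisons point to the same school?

General: Central 128/484 = 26.4%, Lincoln 40/312 = 12.8% → Central
Honors: Central 147/158 = 93.0%, Lincoln 119/140 = 85.0% → Central
Remedial: Central 140/1216 = 11.5%, Lincoln 37/732 = 5.1% → Central
Overall: Central 415/1858 = 22.3%, Lincoln 196/1184 = 16.6% → Central
Central wins overall and in every student group — no reversal.

Yes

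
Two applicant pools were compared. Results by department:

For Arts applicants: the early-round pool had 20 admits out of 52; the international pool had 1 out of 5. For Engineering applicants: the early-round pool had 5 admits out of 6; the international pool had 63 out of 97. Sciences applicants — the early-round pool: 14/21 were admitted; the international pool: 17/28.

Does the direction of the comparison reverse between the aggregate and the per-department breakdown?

Yes

Arts: the early-round pool 20/52 = 38.5%, the international pool 1/5 = 20.0% → the early-round pool
Engineering: the early-round pool 5/6 = 83.3%, the international pool 63/97 = 64.9% → the early-round pool
Sciences: the early-round pool 14/21 = 66.7%, the international pool 17/28 = 60.7% → the early-round pool
Overall: the early-round pool 39/79 = 49.4%, the international pool 81/130 = 62.3% → the international pool
The early-round pool wins each department group but the international pool wins overall — the comparison reverses. The early-round pool's applicants skew toward Arts, which has a lower base rate.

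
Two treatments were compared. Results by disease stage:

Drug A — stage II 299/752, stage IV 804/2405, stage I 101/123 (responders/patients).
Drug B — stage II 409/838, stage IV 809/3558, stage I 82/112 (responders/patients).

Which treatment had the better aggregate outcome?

Drug A

Stage II: Drug A 299/752 = 39.8%, Drug B 409/838 = 48.8% → Drug B
Stage IV: Drug A 804/2405 = 33.4%, Drug B 809/3558 = 22.7% → Drug A
Stage I: Drug A 101/123 = 82.1%, Drug B 82/112 = 73.2% → Drug A
Overall: Drug A 1204/3280 = 36.7%, Drug B 1300/4508 = 28.8% → Drug A
(Neither sweeps every disease group, but Drug A has the higher pooled rate.)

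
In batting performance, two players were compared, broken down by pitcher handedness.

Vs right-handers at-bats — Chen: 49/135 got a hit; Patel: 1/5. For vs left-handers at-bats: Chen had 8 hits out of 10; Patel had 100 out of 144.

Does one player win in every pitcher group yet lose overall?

Vs right-handers: Chen 49/135 = 36.3%, Patel 1/5 = 20.0% → Chen
Vs left-handers: Chen 8/10 = 80.0%, Patel 100/144 = 69.4% → Chen
Overall: Chen 57/145 = 39.3%, Patel 101/149 = 67.8% → Patel
Chen wins each pitcher group but Patel wins overall — the comparison reverses. Chen's at-bats skew toward vs right-handers, which has a lower base rate.

Yes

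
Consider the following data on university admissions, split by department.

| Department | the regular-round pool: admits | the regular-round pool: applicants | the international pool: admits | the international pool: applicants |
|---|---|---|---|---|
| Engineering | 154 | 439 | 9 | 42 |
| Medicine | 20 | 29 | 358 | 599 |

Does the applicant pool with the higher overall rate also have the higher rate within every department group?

Engineering: the regular-round pool 154/439 = 35.1%, the international pool 9/42 = 21.4% → the regular-round pool
Medicine: the regular-round pool 20/29 = 69.0%, the international pool 358/599 = 59.8% → the regular-round pool
Overall: the regular-round pool 174/468 = 37.2%, the international pool 367/641 = 57.3% → the international pool
The regular-round pool wins each department group but the international pool wins overall — the comparison reverses. The regular-round pool's applicants skew toward Engineering, which has a lower base rate.

No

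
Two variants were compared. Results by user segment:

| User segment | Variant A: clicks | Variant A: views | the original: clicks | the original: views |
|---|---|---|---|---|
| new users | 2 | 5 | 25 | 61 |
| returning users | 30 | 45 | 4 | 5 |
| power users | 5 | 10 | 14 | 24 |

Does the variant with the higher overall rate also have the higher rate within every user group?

No

New users: Variant A 2/5 = 40.0%, the original 25/61 = 41.0% → the original
Returning users: Variant A 30/45 = 66.7%, the original 4/5 = 80.0% → the original
Power users: Variant A 5/10 = 50.0%, the original 14/24 = 58.3% → the original
Overall: Variant A 37/60 = 61.7%, the original 43/90 = 47.8% → Variant A
The original wins each user group but Variant A wins overall — the comparison reverses. The original's views skew toward new users, which has a lower base rate.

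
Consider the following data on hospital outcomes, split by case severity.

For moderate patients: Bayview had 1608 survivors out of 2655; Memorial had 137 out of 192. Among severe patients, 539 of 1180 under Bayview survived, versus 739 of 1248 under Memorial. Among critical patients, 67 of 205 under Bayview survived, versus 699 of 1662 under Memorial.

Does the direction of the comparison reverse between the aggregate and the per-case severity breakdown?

Moderate: Bayview 1608/2655 = 60.6%, Memorial 137/192 = 71.4% → Memorial
Severe: Bayview 539/1180 = 45.7%, Memorial 739/1248 = 59.2% → Memorial
Critical: Bayview 67/205 = 32.7%, Memorial 699/1662 = 42.1% → Memorial
Overall: Bayview 2214/4040 = 54.8%, Memorial 1575/3102 = 50.8% → Bayview
Memorial wins each case group but Bayview wins overall — the comparison reverses. Memorial's patients skew toward critical, which has a lower base rate.

Yes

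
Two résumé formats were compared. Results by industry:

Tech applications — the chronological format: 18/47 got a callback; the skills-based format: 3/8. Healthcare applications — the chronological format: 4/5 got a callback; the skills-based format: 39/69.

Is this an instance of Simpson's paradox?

Yes

Tech: the chronological format 18/47 = 38.3%, the skills-based format 3/8 = 37.5% → the chronological format
Healthcare: the chronological format 4/5 = 80.0%, the skills-based format 39/69 = 56.5% → the chronological format
Overall: the chronological format 22/52 = 42.3%, the skills-based format 42/77 = 54.5% → the skills-based format
The chronological format wins each industry group but the skills-based format wins overall — the comparison reverses. The chronological format's applications skew toward tech, which has a lower base rate.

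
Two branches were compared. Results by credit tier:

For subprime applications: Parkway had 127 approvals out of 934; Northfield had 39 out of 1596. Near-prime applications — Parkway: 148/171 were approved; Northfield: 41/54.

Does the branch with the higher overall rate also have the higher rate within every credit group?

Subprime: Parkway 127/934 = 13.6%, Northfield 39/1596 = 2.4% → Parkway
Near-prime: Parkway 148/171 = 86.5%, Northfield 41/54 = 75.9% → Parkway
Overall: Parkway 275/1105 = 24.9%, Northfield 80/1650 = 4.8% → Parkway
Parkway wins overall and in every credit group — no reversal.

Yes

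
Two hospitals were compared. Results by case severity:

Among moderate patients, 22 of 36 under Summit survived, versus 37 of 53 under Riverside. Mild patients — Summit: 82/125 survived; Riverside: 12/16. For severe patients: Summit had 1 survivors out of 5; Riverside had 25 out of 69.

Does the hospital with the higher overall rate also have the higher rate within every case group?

Moderate: Summit 22/36 = 61.1%, Riverside 37/53 = 69.8% → Riverside
Mild: Summit 82/125 = 65.6%, Riverside 12/16 = 75.0% → Riverside
Severe: Summit 1/5 = 20.0%, Riverside 25/69 = 36.2% → Riverside
Overall: Summit 105/166 = 63.3%, Riverside 74/138 = 53.6% → Summit
Riverside wins each case group but Summit wins overall — the comparison reverses. Riverside's patients skew toward severe, which has a lower base rate.

No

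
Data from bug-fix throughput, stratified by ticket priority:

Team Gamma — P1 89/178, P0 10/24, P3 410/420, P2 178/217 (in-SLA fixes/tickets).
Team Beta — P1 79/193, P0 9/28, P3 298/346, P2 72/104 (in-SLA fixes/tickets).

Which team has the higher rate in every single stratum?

P1: Team Gamma 89/178 = 50.0%, Team Beta 79/193 = 40.9% → Team Gamma
P0: Team Gamma 10/24 = 41.7%, Team Beta 9/28 = 32.1% → Team Gamma
P3: Team Gamma 410/420 = 97.6%, Team Beta 298/346 = 86.1% → Team Gamma
P2: Team Gamma 178/217 = 82.0%, Team Beta 72/104 = 69.2% → Team Gamma
Team Gamma has the higher rate in all 4 groups.

Team Gamma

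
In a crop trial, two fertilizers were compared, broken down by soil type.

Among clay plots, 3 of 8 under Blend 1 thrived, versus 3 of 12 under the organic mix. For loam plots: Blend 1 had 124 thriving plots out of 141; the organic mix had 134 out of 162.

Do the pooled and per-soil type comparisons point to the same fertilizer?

Clay: Blend 1 3/8 = 37.5%, the organic mix 3/12 = 25.0% → Blend 1
Loam: Blend 1 124/141 = 87.9%, the organic mix 134/162 = 82.7% → Blend 1
Overall: Blend 1 127/149 = 85.2%, the organic mix 137/174 = 78.7% → Blend 1
Blend 1 wins overall and in every soil group — no reversal.

Yes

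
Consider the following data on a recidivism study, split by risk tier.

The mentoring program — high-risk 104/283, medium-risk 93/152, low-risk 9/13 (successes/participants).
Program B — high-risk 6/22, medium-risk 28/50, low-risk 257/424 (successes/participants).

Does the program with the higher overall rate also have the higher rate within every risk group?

High-risk: the mentoring program 104/283 = 36.7%, Program B 6/22 = 27.3% → the mentoring program
Medium-risk: the mentoring program 93/152 = 61.2%, Program B 28/50 = 56.0% → the mentoring program
Low-risk: the mentoring program 9/13 = 69.2%, Program B 257/424 = 60.6% → the mentoring program
Overall: the mentoring program 206/448 = 46.0%, Program B 291/496 = 58.7% → Program B
The mentoring program wins each risk group but Program B wins overall — the comparison reverses. The mentoring program's participants skew toward high-risk, which has a lower base rate.

No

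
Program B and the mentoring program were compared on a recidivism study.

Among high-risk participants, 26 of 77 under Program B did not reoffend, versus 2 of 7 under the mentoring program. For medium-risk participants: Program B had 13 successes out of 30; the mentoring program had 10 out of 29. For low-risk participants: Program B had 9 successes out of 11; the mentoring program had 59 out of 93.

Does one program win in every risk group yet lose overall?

High-risk: Program B 26/77 = 33.8%, the mentoring program 2/7 = 28.6% → Program B
Medium-risk: Program B 13/30 = 43.3%, the mentoring program 10/29 = 34.5% → Program B
Low-risk: Program B 9/11 = 81.8%, the mentoring program 59/93 = 63.4% → Program B
Overall: Program B 48/118 = 40.7%, the mentoring program 71/129 = 55.0% → the mentoring program
Program B wins each risk group but the mentoring program wins overall — the comparison reverses. Program B's participants skew toward high-risk, which has a lower base rate.

Yes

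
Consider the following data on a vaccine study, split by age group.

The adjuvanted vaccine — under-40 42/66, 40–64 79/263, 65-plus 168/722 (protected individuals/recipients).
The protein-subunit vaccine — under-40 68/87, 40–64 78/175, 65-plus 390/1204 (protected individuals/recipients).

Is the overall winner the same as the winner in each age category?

Under-40: the adjuvanted vaccine 42/66 = 63.6%, the protein-subunit vaccine 68/87 = 78.2% → the protein-subunit vaccine
40–64: the adjuvanted vaccine 79/263 = 30.0%, the protein-subunit vaccine 78/175 = 44.6% → the protein-subunit vaccine
65-plus: the adjuvanted vaccine 168/722 = 23.3%, the protein-subunit vaccine 390/1204 = 32.4% → the protein-subunit vaccine
Overall: the adjuvanted vaccine 289/1051 = 27.5%, the protein-subunit vaccine 536/1466 = 36.6% → the protein-subunit vaccine
The protein-subunit vaccine wins overall and in every age group — no reversal.

Yes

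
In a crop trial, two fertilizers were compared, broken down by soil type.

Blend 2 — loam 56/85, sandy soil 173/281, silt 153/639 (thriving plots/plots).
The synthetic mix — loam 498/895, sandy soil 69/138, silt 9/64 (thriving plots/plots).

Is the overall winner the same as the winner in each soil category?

Loam: Blend 2 56/85 = 65.9%, the synthetic mix 498/895 = 55.6% → Blend 2
Sandy soil: Blend 2 173/281 = 61.6%, the synthetic mix 69/138 = 50.0% → Blend 2
Silt: Blend 2 153/639 = 23.9%, the synthetic mix 9/64 = 14.1% → Blend 2
Overall: Blend 2 382/1005 = 38.0%, the synthetic mix 576/1097 = 52.5% → the synthetic mix
Blend 2 wins each soil group but the synthetic mix wins overall — the comparison reverses. Blend 2's plots skew toward silt, which has a lower base rate.

No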